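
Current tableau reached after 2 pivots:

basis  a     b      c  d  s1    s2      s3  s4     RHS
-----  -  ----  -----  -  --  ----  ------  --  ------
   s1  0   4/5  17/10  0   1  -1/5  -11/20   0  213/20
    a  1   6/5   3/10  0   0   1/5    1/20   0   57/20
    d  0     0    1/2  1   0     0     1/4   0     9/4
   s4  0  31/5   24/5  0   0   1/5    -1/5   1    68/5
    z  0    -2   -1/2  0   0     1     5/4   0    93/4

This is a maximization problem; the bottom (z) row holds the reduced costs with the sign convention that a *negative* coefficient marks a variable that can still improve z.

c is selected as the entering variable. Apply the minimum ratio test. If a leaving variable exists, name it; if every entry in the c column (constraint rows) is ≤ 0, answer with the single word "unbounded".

s4

Ratios: row 1 (s1): (213/20)/(17/10) = 213/34; row 2 (a): (57/20)/(3/10) = 19/2; row 3 (d): (9/4)/(1/2) = 9/2; row 4 (s4): (68/5)/(24/5) = 17/6.
Minimum ratio is in the s4 row, so s4 leaves.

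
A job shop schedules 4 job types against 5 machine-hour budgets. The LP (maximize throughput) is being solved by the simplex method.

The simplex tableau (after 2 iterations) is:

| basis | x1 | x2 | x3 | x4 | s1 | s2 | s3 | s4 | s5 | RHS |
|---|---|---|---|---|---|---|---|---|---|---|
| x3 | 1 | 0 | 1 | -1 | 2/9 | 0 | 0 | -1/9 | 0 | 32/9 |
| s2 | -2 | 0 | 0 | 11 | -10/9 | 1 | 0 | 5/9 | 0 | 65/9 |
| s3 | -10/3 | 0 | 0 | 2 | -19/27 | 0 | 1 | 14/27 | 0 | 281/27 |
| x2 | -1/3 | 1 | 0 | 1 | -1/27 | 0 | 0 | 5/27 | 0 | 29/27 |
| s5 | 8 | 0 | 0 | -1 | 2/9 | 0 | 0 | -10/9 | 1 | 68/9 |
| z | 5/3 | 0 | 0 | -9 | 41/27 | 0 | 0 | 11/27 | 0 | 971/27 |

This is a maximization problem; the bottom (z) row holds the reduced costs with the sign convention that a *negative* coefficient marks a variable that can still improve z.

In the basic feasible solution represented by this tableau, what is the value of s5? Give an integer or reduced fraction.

68/9

s5 is basic (row 5); its value is the RHS of that row: 68/9.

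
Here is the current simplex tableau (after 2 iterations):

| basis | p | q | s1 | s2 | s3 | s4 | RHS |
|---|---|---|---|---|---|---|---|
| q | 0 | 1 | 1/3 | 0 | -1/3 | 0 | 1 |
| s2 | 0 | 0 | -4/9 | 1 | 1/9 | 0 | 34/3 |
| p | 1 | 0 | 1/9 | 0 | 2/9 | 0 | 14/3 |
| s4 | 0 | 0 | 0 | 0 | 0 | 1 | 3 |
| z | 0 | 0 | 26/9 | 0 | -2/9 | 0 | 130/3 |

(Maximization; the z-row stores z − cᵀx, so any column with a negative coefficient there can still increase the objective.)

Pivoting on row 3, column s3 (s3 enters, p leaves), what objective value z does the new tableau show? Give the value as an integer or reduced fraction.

Minimum ratio for s3: (14/3)/(2/9) = 21.
z changes by −(z-row coeff of s3)·ratio = −(-2/9)·21 = 14/3.
New z = 130/3 + (14/3) = 48.

48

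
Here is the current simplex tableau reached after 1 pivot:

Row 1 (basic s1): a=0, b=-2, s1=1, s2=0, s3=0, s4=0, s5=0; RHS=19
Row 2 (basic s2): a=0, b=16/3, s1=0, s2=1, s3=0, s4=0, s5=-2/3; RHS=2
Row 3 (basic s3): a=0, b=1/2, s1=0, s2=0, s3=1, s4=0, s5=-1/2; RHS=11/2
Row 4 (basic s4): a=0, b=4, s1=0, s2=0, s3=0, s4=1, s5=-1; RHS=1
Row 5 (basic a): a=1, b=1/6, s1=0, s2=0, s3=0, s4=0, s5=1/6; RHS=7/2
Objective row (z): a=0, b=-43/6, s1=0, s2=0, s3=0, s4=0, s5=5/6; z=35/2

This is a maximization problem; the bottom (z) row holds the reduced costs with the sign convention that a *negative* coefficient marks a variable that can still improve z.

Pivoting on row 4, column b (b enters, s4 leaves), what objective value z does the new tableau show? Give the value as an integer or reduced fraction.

Minimum ratio for b: 1/4 = 1/4.
z changes by −(z-row coeff of b)·ratio = −(-43/6)·(1/4) = 43/24.
New z = 35/2 + (43/24) = 463/24.

463/24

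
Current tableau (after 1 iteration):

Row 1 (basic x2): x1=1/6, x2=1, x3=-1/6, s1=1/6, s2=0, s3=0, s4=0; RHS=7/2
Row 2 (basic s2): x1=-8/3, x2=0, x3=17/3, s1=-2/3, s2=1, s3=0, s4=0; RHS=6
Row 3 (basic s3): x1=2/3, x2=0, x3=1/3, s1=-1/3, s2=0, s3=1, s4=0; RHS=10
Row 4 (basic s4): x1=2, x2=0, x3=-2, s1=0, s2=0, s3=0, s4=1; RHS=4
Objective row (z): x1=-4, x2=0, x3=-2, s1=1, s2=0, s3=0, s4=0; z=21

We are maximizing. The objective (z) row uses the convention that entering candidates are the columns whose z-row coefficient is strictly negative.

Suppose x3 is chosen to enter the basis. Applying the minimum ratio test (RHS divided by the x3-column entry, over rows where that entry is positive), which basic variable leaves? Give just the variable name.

Ratios: row 1 (x2): entry -1/6 ≤ 0, skip; row 2 (s2): 6/(17/3) = 18/17; row 3 (s3): 10/(1/3) = 30; row 4 (s4): entry -2 ≤ 0, skip.
Minimum ratio 18/17 is in the s2 row, so s2 leaves.

s2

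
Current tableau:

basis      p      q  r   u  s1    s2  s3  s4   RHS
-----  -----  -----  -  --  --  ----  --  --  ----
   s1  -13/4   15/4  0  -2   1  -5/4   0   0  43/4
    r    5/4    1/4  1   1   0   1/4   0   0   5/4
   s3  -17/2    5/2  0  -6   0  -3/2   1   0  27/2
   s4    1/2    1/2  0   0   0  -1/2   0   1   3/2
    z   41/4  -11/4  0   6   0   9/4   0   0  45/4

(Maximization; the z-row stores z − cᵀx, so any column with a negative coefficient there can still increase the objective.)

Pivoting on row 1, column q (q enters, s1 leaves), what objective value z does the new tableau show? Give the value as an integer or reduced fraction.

287/15

Minimum ratio for q: (43/4)/(15/4) = 43/15.
z changes by −(z-row coeff of q)·ratio = −(-11/4)·(43/15) = 473/60.
New z = 45/4 + (473/60) = 287/15.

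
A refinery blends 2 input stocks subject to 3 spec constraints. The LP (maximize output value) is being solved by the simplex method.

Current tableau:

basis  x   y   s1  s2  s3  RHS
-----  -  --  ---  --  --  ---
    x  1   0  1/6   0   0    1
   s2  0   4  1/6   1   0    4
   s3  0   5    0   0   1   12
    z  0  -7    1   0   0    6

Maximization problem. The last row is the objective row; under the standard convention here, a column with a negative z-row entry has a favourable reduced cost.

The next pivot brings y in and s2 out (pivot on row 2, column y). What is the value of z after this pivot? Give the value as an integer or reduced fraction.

Minimum ratio for y: 4/4 = 1.
z changes by −(z-row coeff of y)·ratio = −(-7)·1 = 7.
New z = 6 + 7 = 13.

13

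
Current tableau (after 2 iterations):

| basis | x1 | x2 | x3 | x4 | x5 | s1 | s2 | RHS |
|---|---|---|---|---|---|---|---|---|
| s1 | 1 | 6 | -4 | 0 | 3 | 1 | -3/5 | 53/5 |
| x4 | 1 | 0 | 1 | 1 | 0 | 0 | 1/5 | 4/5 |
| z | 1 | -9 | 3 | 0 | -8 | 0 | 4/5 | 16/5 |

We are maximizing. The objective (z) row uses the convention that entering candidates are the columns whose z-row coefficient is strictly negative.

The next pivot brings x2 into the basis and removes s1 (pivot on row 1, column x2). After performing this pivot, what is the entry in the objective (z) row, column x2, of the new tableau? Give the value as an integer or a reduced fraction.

0

Pivot element is row 1, column x2: 6.
Normalize row 1: new (row 1, x2) = 6/6 = 1.
z-row ← z-row − (-9)·(new row 1): -9 − (-9)·1 = 0.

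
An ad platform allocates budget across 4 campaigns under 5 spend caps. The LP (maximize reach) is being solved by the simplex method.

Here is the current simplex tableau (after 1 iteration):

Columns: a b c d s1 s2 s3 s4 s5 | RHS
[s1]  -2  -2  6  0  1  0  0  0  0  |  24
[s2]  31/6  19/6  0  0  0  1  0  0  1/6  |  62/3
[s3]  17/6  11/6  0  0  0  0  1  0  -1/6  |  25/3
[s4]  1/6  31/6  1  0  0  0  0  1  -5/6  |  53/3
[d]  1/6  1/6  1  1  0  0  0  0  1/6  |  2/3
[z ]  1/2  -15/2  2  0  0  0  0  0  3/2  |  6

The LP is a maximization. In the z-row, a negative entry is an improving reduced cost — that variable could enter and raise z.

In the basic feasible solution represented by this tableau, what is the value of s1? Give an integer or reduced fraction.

s1 is basic (row 1); its value is the RHS of that row: 24.

24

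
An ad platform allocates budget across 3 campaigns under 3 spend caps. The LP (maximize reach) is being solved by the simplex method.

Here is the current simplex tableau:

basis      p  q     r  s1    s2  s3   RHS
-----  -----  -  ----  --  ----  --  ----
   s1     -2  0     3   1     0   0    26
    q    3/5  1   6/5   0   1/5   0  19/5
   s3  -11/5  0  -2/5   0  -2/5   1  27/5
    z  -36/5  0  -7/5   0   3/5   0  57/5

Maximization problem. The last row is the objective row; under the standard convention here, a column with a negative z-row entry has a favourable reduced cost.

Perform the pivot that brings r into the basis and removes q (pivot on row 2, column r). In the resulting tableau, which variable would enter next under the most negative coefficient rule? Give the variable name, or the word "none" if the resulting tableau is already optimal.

Pivot element 6/5. New z-row = old z-row − (-7/5)·(row 2/(6/5)).
Updated z-row coefficients: p: -13/2, q: 7/6, r: 0, s1: 0, s2: 5/6, s3: 0.
The most negative is -13/2 in column p, so p would enter next.

p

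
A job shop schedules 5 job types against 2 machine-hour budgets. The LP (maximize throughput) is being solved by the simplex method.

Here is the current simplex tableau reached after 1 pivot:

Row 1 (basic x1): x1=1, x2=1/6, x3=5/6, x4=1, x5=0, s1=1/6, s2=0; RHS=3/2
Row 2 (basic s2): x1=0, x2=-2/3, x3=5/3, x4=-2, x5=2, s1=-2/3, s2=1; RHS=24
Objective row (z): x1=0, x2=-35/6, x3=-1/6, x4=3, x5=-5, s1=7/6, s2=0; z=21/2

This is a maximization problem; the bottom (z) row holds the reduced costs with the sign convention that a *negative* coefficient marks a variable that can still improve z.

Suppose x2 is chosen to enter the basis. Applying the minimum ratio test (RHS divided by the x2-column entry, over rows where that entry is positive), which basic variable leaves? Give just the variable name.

Ratios: row 1 (x1): (3/2)/(1/6) = 9; row 2 (s2): entry -2/3 ≤ 0, skip.
Minimum ratio 9 is in the x1 row, so x1 leaves.

x1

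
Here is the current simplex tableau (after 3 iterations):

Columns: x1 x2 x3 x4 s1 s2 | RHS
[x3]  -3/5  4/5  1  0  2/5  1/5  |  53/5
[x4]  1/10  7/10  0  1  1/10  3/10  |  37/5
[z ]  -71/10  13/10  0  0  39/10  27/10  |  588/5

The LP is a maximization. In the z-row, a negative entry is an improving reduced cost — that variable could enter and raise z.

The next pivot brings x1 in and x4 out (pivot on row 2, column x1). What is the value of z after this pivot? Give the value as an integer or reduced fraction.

643

Minimum ratio for x1: (37/5)/(1/10) = 74.
z changes by −(z-row coeff of x1)·ratio = −(-71/10)·74 = 2627/5.
New z = 588/5 + (2627/5) = 643.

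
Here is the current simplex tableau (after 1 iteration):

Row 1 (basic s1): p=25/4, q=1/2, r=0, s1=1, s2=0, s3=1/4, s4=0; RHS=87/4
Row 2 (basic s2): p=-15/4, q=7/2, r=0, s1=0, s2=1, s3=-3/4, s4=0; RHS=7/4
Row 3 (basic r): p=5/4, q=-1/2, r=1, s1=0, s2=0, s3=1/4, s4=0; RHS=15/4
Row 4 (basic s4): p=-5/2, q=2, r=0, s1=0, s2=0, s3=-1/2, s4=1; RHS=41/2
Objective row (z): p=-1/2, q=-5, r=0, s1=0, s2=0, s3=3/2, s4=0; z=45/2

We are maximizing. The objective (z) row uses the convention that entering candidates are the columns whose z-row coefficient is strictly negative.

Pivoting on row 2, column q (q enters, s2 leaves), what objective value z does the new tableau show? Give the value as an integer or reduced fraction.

25

Minimum ratio for q: (7/4)/(7/2) = 1/2.
z changes by −(z-row coeff of q)·ratio = −(-5)·(1/2) = 5/2.
New z = 45/2 + (5/2) = 25.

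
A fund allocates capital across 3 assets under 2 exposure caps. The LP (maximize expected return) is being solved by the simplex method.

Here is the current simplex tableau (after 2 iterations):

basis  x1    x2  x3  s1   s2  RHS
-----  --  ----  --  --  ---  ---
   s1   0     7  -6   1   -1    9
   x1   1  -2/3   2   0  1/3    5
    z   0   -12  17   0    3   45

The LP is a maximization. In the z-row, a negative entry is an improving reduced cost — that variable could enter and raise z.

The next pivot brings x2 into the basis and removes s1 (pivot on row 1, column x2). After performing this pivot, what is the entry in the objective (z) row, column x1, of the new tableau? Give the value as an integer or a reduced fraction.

0

Pivot element is row 1, column x2: 7.
Normalize row 1: new (row 1, x1) = 0/7 = 0.
z-row ← z-row − (-12)·(new row 1): 0 − (-12)·0 = 0.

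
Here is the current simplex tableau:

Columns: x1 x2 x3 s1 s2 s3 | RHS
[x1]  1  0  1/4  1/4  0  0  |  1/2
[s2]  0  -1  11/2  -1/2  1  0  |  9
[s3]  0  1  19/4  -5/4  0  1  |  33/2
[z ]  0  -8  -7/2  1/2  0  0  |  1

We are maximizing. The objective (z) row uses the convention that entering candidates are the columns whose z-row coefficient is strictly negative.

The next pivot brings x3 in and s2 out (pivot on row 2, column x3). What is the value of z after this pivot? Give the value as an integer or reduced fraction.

Minimum ratio for x3: 9/(11/2) = 18/11.
z changes by −(z-row coeff of x3)·ratio = −(-7/2)·(18/11) = 63/11.
New z = 1 + (63/11) = 74/11.

74/11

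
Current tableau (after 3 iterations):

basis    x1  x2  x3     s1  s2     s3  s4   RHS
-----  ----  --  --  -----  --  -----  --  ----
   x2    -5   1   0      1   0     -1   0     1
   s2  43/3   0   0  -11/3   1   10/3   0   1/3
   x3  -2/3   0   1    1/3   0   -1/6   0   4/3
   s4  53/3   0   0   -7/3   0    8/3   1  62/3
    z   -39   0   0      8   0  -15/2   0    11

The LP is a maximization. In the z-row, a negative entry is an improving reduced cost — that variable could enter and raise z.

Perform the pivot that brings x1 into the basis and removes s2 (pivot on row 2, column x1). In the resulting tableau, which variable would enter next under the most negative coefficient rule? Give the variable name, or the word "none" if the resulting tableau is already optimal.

Pivot element 43/3. New z-row = old z-row − (-39)·(row 2/(43/3)).
Updated z-row coefficients: x1: 0, x2: 0, x3: 0, s1: -85/43, s2: 117/43, s3: 135/86, s4: 0.
The most negative is -85/43 in column s1, so s1 would enter next.

s1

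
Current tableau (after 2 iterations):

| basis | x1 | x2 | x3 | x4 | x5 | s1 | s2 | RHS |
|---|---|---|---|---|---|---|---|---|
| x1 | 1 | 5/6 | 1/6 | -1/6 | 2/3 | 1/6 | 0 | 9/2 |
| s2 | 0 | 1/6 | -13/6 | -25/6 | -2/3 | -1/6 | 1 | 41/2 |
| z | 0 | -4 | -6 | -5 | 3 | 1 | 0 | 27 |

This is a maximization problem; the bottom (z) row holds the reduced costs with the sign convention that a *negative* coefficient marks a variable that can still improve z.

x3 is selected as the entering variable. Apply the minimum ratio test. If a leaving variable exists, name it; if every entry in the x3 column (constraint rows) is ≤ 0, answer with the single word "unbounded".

x1

Ratios: row 1 (x1): (9/2)/(1/6) = 27; row 2 (s2): entry -13/6 ≤ 0, skip.
Minimum ratio is in the x1 row, so x1 leaves.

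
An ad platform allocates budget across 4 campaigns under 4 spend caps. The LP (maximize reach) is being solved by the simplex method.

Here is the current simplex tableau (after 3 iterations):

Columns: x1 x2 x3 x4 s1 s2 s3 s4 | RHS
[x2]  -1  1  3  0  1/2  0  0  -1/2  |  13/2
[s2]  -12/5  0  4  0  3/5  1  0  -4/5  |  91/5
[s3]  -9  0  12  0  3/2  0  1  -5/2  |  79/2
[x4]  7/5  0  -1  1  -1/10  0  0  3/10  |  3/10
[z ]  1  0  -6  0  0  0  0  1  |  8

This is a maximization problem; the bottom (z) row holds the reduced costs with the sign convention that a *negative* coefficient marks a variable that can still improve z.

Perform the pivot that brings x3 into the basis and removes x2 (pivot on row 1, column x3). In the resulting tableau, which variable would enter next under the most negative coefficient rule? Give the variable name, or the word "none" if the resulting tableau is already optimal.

x1

Pivot element 3. New z-row = old z-row − (-6)·(row 1/3).
Updated z-row coefficients: x1: -1, x2: 2, x3: 0, x4: 0, s1: 1, s2: 0, s3: 0, s4: 0.
The most negative is -1 in column x1, so x1 would enter next.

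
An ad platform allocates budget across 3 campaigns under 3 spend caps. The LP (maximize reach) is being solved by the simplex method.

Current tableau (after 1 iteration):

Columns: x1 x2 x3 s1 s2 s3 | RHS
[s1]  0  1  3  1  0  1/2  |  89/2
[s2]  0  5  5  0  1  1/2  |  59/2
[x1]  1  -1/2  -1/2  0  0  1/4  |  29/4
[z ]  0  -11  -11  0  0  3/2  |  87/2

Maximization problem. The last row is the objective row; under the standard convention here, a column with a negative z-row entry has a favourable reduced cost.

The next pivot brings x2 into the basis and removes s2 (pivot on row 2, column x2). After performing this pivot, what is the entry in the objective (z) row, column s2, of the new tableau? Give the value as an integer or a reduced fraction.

Pivot element is row 2, column x2: 5.
Normalize row 2: new (row 2, s2) = 1/5 = 1/5.
z-row ← z-row − (-11)·(new row 2): 0 − (-11)·(1/5) = 11/5.

11/5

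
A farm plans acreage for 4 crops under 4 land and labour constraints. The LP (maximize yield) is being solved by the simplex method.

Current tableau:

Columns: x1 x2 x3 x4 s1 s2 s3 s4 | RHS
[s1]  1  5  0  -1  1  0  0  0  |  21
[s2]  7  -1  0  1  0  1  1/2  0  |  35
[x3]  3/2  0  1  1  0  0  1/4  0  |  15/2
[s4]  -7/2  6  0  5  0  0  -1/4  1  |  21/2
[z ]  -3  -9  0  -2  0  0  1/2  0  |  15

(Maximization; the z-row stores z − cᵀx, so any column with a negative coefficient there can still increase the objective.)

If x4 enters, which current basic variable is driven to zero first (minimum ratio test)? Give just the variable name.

Ratios: row 1 (s1): entry -1 ≤ 0, skip; row 2 (s2): 35/1 = 35; row 3 (x3): (15/2)/1 = 15/2; row 4 (s4): (21/2)/5 = 21/10.
Minimum ratio 21/10 is in the s4 row, so s4 leaves.

s4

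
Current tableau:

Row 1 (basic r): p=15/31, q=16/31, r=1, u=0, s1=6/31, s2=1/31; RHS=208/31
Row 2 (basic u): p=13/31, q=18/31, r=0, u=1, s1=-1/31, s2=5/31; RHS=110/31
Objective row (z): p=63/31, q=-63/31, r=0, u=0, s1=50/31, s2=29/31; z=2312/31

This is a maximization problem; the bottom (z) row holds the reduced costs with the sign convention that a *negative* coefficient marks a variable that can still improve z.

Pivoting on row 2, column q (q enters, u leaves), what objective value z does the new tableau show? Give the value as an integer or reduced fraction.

Minimum ratio for q: (110/31)/(18/31) = 55/9.
z changes by −(z-row coeff of q)·ratio = −(-63/31)·(55/9) = 385/31.
New z = 2312/31 + (385/31) = 87.

87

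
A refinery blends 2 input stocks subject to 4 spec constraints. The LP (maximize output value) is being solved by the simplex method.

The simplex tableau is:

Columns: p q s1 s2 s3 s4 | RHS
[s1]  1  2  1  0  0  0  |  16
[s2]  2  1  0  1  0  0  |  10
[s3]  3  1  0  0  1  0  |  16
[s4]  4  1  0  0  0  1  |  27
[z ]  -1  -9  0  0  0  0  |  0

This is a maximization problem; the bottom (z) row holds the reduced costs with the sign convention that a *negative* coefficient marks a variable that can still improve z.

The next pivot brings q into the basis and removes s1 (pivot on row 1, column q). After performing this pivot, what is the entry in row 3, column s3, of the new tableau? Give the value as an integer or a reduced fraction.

1

Pivot element is row 1, column q: 2.
Normalize row 1: new (row 1, s3) = 0/2 = 0.
row 3 ← row 3 − 1·(new row 1): 1 − 1·0 = 1.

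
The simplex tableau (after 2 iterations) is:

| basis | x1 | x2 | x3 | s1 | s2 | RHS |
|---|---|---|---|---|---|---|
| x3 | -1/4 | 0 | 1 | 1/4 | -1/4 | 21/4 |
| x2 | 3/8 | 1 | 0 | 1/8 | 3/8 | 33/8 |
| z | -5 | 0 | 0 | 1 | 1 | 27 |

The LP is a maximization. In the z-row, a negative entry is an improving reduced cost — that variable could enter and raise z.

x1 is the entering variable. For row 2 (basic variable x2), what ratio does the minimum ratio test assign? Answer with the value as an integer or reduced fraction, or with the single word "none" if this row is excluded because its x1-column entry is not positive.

11

Ratio = RHS / (x1 entry) = (33/8) / (3/8) = 11.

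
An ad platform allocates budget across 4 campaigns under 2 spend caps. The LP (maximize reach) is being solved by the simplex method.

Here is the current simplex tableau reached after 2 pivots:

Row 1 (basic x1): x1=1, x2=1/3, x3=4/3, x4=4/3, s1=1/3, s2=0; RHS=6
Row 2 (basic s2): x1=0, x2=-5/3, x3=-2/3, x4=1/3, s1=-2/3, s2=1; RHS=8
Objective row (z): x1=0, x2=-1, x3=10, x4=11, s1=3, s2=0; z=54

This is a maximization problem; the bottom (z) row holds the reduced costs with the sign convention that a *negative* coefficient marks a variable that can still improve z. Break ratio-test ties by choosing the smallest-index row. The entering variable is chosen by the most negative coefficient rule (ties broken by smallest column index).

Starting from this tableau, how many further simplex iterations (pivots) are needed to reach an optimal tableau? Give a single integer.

1

pivot: x2 in, x1 out → z = 72
No improving column remains; optimal.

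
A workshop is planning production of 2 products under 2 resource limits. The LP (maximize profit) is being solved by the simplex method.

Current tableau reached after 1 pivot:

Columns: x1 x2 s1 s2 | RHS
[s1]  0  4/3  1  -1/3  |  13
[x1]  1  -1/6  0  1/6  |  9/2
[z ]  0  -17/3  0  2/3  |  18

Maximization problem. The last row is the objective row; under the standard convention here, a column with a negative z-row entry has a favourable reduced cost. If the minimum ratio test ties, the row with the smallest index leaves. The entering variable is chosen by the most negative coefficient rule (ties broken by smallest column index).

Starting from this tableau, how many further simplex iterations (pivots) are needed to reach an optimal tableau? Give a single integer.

2

pivot: x2 in, s1 out → z = 293/4
pivot: s2 in, x1 out → z = 110
No improving column remains; optimal.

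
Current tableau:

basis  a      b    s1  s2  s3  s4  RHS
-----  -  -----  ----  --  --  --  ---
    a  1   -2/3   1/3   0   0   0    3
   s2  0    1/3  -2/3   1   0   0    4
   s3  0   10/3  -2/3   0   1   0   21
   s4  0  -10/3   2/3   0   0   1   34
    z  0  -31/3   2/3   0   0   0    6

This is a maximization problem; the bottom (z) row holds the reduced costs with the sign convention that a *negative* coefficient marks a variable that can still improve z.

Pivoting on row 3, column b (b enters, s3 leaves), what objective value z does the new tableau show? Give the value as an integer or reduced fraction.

711/10

Minimum ratio for b: 21/(10/3) = 63/10.
z changes by −(z-row coeff of b)·ratio = −(-31/3)·(63/10) = 651/10.
New z = 6 + (651/10) = 711/10.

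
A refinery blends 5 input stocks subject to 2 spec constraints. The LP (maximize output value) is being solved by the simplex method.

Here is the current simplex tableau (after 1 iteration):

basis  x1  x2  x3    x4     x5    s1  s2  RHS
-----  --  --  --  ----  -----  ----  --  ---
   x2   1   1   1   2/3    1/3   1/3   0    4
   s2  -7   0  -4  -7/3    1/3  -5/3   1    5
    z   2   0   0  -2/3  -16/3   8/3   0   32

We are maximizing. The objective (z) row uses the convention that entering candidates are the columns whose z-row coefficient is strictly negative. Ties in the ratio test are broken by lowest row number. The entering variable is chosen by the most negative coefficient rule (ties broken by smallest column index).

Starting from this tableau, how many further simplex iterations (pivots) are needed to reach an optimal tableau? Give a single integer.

1

pivot: x5 in, x2 out → z = 96
No improving column remains; optimal.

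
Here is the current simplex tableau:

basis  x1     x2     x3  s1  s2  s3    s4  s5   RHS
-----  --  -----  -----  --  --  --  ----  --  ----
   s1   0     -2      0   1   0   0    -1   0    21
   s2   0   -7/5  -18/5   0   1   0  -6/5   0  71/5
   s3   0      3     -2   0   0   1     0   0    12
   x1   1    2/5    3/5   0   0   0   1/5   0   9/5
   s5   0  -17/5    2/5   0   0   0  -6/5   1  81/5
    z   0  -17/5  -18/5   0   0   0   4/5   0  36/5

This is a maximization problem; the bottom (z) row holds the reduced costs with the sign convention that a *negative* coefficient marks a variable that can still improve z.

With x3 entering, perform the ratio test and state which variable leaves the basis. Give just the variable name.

Ratios: row 1 (s1): entry 0 ≤ 0, skip; row 2 (s2): entry -18/5 ≤ 0, skip; row 3 (s3): entry -2 ≤ 0, skip; row 4 (x1): (9/5)/(3/5) = 3; row 5 (s5): (81/5)/(2/5) = 81/2.
Minimum ratio 3 is in the x1 row, so x1 leaves.

x1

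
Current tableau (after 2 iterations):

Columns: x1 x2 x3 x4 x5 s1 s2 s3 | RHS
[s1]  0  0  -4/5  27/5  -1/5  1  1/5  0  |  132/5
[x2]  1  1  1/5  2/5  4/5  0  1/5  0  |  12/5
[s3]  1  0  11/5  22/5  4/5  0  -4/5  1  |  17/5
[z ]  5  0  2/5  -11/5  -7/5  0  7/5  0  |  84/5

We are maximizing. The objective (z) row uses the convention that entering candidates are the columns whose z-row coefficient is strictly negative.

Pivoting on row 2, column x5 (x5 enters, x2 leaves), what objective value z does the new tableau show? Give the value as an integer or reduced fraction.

Minimum ratio for x5: (12/5)/(4/5) = 3.
z changes by −(z-row coeff of x5)·ratio = −(-7/5)·3 = 21/5.
New z = 84/5 + (21/5) = 21.

21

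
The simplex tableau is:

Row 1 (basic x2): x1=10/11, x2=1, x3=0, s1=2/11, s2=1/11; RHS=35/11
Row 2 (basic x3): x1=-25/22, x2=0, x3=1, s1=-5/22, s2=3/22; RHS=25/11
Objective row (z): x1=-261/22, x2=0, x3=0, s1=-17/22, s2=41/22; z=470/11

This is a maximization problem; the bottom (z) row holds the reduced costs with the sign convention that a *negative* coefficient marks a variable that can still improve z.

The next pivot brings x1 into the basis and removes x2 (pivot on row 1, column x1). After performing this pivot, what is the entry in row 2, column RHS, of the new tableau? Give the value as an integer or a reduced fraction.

25/4

Pivot element is row 1, column x1: 10/11.
Normalize row 1: new (row 1, RHS) = (35/11)/(10/11) = 7/2.
row 2 ← row 2 − (-25/22)·(new row 1): 25/11 − (-25/22)·(7/2) = 25/4.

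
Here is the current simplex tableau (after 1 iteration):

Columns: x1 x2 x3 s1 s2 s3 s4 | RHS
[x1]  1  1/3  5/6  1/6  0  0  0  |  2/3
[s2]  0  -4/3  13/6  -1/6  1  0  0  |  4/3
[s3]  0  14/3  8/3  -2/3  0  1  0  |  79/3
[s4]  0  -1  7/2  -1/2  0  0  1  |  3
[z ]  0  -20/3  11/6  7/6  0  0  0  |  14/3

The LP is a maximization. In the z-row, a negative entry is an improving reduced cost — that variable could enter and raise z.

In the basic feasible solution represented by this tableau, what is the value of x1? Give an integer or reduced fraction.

2/3

x1 is basic (row 1); its value is the RHS of that row: 2/3.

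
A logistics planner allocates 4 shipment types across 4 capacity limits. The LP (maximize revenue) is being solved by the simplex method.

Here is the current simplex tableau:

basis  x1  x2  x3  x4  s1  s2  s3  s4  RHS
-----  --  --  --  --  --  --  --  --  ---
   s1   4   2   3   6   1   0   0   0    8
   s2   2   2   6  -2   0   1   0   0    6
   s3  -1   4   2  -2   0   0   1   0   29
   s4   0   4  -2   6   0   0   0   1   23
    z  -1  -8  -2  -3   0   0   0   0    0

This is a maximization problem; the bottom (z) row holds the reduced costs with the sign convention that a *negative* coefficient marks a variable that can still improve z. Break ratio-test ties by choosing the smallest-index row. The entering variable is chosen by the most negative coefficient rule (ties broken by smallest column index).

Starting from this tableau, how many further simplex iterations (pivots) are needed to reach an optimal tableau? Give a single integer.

pivot: x2 in, s2 out → z = 24
pivot: x4 in, s1 out → z = 107/4
No improving column remains; optimal.

2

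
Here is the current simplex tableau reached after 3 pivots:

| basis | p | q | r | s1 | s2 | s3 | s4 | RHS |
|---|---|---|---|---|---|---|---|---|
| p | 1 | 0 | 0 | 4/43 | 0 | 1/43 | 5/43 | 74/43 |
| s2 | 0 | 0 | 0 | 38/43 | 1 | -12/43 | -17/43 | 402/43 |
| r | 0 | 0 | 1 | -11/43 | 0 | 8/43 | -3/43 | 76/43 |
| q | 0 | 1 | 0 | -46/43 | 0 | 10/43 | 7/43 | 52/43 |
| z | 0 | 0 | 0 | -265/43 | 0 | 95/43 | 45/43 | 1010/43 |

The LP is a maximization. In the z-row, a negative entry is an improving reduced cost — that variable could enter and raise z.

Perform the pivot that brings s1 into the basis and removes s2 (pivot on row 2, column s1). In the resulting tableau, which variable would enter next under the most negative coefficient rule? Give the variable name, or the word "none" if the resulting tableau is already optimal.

Pivot element 38/43. New z-row = old z-row − (-265/43)·(row 2/(38/43)).
Updated z-row coefficients: p: 0, q: 0, r: 0, s1: 0, s2: 265/38, s3: 5/19, s4: -65/38.
The most negative is -65/38 in column s4, so s4 would enter next.

s4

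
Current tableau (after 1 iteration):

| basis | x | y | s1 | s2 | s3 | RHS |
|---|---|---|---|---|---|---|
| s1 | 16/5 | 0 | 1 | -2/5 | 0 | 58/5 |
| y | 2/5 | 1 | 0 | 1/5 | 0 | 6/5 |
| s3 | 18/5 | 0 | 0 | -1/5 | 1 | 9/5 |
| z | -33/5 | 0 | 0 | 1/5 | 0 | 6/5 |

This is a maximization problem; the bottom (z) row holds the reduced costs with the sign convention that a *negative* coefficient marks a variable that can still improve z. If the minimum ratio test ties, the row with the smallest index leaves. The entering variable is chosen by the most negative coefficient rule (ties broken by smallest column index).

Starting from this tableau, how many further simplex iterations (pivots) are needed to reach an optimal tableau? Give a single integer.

2

pivot: x in, s3 out → z = 9/2
pivot: s2 in, y out → z = 21/4
No improving column remains; optimal.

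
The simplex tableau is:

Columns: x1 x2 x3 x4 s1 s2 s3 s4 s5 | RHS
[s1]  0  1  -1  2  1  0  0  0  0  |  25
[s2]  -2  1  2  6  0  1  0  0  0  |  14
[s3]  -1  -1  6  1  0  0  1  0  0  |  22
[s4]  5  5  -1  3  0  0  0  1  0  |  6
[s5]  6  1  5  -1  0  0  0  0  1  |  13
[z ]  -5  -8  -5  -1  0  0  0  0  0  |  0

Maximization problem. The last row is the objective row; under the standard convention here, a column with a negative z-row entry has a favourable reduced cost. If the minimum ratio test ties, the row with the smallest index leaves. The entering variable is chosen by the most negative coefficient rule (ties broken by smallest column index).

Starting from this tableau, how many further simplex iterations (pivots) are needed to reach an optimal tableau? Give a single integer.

2

pivot: x2 in, s4 out → z = 48/5
pivot: x3 in, s5 out → z = 639/26
No improving column remains; optimal.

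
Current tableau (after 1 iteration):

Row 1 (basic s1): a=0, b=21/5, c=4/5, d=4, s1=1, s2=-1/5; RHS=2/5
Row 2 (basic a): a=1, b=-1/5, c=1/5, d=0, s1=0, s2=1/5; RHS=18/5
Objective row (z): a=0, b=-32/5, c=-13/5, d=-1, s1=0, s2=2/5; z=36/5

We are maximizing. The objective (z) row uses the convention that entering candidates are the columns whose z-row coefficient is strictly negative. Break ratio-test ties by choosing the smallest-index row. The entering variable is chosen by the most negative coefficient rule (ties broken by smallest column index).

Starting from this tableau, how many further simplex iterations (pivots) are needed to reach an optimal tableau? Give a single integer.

3

pivot: b in, s1 out → z = 164/21
pivot: c in, b out → z = 17/2
pivot: s2 in, a out → z = 12
No improving column remains; optimal.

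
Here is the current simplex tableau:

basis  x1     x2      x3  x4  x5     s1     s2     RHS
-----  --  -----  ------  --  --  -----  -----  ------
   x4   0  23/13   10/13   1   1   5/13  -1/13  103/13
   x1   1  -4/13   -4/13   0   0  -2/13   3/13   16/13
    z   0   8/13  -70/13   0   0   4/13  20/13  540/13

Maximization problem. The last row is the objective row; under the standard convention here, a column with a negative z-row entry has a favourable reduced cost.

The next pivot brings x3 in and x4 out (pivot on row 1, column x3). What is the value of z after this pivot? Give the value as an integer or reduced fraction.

97

Minimum ratio for x3: (103/13)/(10/13) = 103/10.
z changes by −(z-row coeff of x3)·ratio = −(-70/13)·(103/10) = 721/13.
New z = 540/13 + (721/13) = 97.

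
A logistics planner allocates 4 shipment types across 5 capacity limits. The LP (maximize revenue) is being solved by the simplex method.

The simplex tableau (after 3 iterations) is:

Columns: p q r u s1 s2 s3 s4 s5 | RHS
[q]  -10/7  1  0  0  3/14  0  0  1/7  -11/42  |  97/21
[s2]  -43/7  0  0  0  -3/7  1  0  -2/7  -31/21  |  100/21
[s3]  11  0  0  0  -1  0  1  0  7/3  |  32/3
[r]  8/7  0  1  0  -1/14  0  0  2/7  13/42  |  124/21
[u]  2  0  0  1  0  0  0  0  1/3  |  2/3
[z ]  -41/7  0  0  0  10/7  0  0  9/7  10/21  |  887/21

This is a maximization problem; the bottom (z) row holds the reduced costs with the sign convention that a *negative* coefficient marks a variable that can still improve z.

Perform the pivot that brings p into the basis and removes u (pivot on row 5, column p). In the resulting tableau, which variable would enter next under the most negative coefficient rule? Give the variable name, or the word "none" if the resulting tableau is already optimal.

none

Pivot element 2. New z-row = old z-row − (-41/7)·(row 5/2).
Updated z-row coefficients: p: 0, q: 0, r: 0, u: 41/14, s1: 10/7, s2: 0, s3: 0, s4: 9/7, s5: 61/42.
No coefficient is strictly negative; the tableau after this pivot is optimal.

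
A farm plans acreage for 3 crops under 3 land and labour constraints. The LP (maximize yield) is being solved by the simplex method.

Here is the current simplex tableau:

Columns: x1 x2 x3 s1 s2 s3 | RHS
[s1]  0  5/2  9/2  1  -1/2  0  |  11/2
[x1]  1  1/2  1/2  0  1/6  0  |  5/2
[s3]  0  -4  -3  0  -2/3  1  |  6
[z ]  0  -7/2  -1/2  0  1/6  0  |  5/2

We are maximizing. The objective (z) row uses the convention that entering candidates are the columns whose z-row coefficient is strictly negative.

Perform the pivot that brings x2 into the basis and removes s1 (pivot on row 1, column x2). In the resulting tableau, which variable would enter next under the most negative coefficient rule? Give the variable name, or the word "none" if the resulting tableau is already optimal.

Pivot element 5/2. New z-row = old z-row − (-7/2)·(row 1/(5/2)).
Updated z-row coefficients: x1: 0, x2: 0, x3: 29/5, s1: 7/5, s2: -8/15, s3: 0.
The most negative is -8/15 in column s2, so s2 would enter next.

s2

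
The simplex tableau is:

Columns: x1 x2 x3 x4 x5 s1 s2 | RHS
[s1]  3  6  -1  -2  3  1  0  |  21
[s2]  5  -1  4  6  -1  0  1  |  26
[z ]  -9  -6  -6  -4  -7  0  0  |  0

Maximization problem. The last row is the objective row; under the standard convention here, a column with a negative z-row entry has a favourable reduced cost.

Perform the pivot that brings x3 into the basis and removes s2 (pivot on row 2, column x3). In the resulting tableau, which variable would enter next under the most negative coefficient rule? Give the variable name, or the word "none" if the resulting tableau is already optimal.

Pivot element 4. New z-row = old z-row − (-6)·(row 2/4).
Updated z-row coefficients: x1: -3/2, x2: -15/2, x3: 0, x4: 5, x5: -17/2, s1: 0, s2: 3/2.
The most negative is -17/2 in column x5, so x5 would enter next.

x5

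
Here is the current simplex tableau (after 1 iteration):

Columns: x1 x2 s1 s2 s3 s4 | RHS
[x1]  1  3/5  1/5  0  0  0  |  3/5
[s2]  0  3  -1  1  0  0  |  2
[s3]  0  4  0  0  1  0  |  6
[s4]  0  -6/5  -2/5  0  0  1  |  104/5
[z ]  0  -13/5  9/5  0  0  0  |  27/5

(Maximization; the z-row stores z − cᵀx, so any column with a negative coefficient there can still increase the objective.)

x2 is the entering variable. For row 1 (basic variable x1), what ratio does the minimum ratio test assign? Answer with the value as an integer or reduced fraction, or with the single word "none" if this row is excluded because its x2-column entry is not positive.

Ratio = RHS / (x2 entry) = (3/5) / (3/5) = 1.

1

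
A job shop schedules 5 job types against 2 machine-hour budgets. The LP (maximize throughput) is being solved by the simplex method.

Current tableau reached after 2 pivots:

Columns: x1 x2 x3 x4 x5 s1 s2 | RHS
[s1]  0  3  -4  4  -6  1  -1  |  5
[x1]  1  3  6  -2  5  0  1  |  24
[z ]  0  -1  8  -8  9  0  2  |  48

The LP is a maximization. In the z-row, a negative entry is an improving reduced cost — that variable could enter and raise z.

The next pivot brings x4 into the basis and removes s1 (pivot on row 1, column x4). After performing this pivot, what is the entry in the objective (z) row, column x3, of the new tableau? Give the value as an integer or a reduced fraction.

Pivot element is row 1, column x4: 4.
Normalize row 1: new (row 1, x3) = (-4)/4 = -1.
z-row ← z-row − (-8)·(new row 1): 8 − (-8)·(-1) = 0.

0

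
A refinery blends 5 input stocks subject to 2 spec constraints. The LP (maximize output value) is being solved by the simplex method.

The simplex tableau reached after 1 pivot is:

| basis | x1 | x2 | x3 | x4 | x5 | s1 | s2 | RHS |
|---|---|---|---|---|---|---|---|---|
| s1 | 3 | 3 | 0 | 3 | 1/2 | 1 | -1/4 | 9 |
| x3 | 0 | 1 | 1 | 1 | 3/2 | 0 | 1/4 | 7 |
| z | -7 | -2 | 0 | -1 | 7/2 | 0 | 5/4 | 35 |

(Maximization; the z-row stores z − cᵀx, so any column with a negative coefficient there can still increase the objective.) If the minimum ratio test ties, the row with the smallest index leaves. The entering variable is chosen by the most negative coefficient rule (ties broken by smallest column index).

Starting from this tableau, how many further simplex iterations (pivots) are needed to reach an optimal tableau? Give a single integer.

pivot: x1 in, s1 out → z = 56
No improving column remains; optimal.

1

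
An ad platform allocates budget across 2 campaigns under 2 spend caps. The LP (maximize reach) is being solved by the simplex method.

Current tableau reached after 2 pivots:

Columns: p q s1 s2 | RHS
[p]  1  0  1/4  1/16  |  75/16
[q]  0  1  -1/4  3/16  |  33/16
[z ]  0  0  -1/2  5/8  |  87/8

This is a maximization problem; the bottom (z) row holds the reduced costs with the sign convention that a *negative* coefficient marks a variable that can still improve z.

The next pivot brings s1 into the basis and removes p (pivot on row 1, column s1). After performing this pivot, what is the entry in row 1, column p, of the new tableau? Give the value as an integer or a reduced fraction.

4

Pivot element is row 1, column s1: 1/4.
Normalize row 1: new (row 1, p) = 1/(1/4) = 4.
Row 1 is the pivot row, so the entry is 4.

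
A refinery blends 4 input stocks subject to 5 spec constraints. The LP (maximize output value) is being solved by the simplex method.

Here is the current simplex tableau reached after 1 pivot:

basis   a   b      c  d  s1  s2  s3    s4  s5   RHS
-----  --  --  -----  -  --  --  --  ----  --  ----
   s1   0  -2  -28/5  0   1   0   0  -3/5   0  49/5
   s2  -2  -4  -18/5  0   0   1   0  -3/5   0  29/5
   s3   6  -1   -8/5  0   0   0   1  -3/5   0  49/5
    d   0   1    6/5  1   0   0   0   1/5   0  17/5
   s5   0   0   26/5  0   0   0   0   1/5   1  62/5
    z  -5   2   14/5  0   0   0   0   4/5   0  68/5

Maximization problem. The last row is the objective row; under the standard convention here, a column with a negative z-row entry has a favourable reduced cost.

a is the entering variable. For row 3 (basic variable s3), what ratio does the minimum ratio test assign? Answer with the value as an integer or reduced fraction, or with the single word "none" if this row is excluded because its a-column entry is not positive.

49/30

Ratio = RHS / (a entry) = (49/5) / 6 = 49/30.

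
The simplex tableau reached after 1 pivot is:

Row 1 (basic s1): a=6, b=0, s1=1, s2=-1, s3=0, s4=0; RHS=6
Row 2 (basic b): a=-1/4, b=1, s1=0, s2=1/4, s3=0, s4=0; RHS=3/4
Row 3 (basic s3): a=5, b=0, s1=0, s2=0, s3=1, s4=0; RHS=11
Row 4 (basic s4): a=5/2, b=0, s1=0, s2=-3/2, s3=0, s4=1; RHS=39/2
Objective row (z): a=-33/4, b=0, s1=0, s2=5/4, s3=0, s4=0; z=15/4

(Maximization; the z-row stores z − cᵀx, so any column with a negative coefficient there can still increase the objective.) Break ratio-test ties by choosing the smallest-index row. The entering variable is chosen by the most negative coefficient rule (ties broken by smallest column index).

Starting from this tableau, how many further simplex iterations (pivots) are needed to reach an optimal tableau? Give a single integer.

2

pivot: a in, s1 out → z = 12
pivot: s2 in, b out → z = 63/5
No improving column remains; optimal.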